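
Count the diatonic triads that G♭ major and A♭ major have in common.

Diatonic triads of G♭ major: G♭ (I), A♭m (ii), B♭m (iii), C♭ (IV), D♭ (V), E♭m (vi), Fdim (vii°).
Diatonic triads of A♭ major: A♭ (I), B♭m (ii), Cm (iii), D♭ (IV), E♭ (V), Fm (vi), Gdim (vii°).
Matching root and quality in both lists: B♭m, D♭.
That gives 2 common triads.

2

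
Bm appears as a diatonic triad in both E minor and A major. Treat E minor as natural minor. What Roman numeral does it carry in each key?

The scale of E minor (natural minor) is E F# G A B C D; B is degree 5, and the triad built there (B-D-F#) is minor, so it is v.
The scale of A major is A B C# D E F# G#; B is degree 2, and the triad built there (B-D-F#) is minor, so it is ii.

v in E minor; ii in A major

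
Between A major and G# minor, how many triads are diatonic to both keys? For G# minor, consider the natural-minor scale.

2

Diatonic triads of A major: A (I), Bm (ii), C#m (iii), D (IV), E (V), F#m (vi), G#dim (vii°).
Diatonic triads of G# minor (natural minor): G#m (i), A#dim (ii°), B (III), C#m (iv), D#m (v), E (VI), F# (VII).
Matching root and quality in both lists: C#m, E.
That gives 2 common triads.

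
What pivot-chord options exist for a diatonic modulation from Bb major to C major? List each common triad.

Dm, F

Triads in Bb major: Bb (I), Cm (ii), Dm (iii), Eb (IV), F (V), Gm (vi), Adim (vii°).
Triads in C major: C (I), Dm (ii), Em (iii), F (IV), G (V), Am (vi), Bdim (vii°).
Shared triads with their functions: Dm (iii in Bb major, ii in C major); F (V in Bb major, IV in C major).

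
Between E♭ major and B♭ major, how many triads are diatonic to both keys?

4

Diatonic triads of E♭ major: E♭ major (I), F minor (ii), G minor (iii), A♭ major (IV), B♭ major (V), C minor (vi), D diminished (vii°).
Diatonic triads of B♭ major: B♭ major (I), C minor (ii), D minor (iii), E♭ major (IV), F major (V), G minor (vi), A diminished (vii°).
Matching root and quality in both lists: E♭ major, G minor, B♭ major, C minor.
That gives 4 common triads.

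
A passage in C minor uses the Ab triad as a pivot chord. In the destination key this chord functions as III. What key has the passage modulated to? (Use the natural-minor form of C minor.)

The numeral III denotes a major triad on scale degree 3. With Ab on degree 3, the tonic of the new key is F.
Degree 3 carries a major triad in natural-minor keys, so the destination is F minor.
Check: the diatonic triads of F minor (natural minor) are Fm (i), Gdim (ii°), Ab (III), Bbm (iv), Cm (v), Db (VI), Eb (VII) — Ab is indeed III.

F minor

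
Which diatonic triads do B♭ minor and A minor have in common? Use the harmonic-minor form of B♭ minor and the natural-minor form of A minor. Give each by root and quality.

F

Triads in B♭ minor (harmonic minor): B♭ minor (i), C diminished (ii°), D♭ augmented (III+), E♭ minor (iv), F major (V), G♭ major (VI), A diminished (vii°).
Triads in A minor (natural minor): A minor (i), B diminished (ii°), C major (III), D minor (iv), E minor (v), F major (VI), G major (VII).
Shared triads with their functions: F major (V in B♭ minor, VI in A minor).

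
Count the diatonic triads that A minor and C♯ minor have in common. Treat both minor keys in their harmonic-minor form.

0

Diatonic triads of A minor (harmonic minor): Am (i), Bdim (ii°), Caug (III+), Dm (iv), E (V), F (VI), G♯dim (vii°).
Diatonic triads of C♯ minor (harmonic minor): C♯m (i), D♯dim (ii°), Eaug (III+), F♯m (iv), G♯ (V), A (VI), B♯dim (vii°).
No triad has the same root and quality in both keys.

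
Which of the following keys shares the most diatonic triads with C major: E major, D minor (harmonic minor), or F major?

Triads of C major: C (I), Dm (ii), Em (iii), F (IV), G (V), Am (vi), Bdim (vii°).
E major shares 0: none.
D minor (harmonic minor) shares 1: Dm.
F major shares 4: C, Dm, F, Am.
The most common triads (4) are shared with F major.

F major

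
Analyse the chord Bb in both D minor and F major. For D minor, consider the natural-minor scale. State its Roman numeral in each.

The scale of D minor (natural minor) is D E F G A Bb C; Bb is degree 6, and the triad built there (Bb-D-F) is major, so it is VI.
The scale of F major is F G A Bb C D E; Bb is degree 4, and the triad built there (Bb-D-F) is major, so it is IV.

VI in D minor; IV in F major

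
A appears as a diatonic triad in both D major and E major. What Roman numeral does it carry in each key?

V in D major; IV in E major

The scale of D major is D E F# G A B C#; A is degree 5, and the triad built there (A-C#-E) is major, so it is V.
The scale of E major is E F# G# A B C# D#; A is degree 4, and the triad built there (A-C#-E) is major, so it is IV.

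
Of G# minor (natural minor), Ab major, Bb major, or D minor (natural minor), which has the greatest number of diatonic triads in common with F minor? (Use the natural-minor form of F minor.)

Triads of F minor (natural minor): Fm (i), Gdim (ii°), Ab (III), Bbm (iv), Cm (v), Db (VI), Eb (VII).
G# minor (natural minor) shares 0: none.
Ab major shares 7: Fm, Gdim, Ab, Bbm, Cm, Db, Eb.
Bb major shares 2: Cm, Eb.
D minor (natural minor) shares 0: none.
The most common triads (7) are shared with Ab major.

Ab major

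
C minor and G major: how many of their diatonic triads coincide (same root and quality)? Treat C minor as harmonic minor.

Diatonic triads of C minor (harmonic minor): Cm (i), Ddim (ii°), Ebaug (III+), Fm (iv), G (V), Ab (VI), Bdim (vii°).
Diatonic triads of G major: G (I), Am (ii), Bm (iii), C (IV), D (V), Em (vi), F#dim (vii°).
Matching root and quality in both lists: G.
That gives 1 common triad.

1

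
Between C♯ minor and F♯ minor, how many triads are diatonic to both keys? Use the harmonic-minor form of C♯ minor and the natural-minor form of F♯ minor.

Diatonic triads of C♯ minor (harmonic minor): C♯m (i), D♯dim (ii°), Eaug (III+), F♯m (iv), G♯ (V), A (VI), B♯dim (vii°).
Diatonic triads of F♯ minor (natural minor): F♯m (i), G♯dim (ii°), A (III), Bm (iv), C♯m (v), D (VI), E (VII).
Matching root and quality in both lists: C♯m, F♯m, A.
That gives 3 common triads.

3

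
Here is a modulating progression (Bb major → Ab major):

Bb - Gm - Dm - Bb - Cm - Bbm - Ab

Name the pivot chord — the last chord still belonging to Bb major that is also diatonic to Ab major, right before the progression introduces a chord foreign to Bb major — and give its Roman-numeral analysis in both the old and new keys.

Cm — ii in Bb major, iii in Ab major

Chords diatonic to Bb major: Bb, Cm, Dm, Eb, F, Gm, Adim.
Reading the progression, the first chord not in that set is Bbm, so the modulation leaves Bb major there.
The chord immediately before Bbm is Cm, which is diatonic to both keys: ii in Bb major and iii in Ab major.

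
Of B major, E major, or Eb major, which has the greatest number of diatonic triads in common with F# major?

B major

Triads of F# major: F# major (I), G# minor (ii), A# minor (iii), B major (IV), C# major (V), D# minor (vi), E# diminished (vii°).
B major shares 4: F#, G#m, B, D#m.
E major shares 2: G#m, B.
Eb major shares 0: none.
The most common triads (4) are shared with B major.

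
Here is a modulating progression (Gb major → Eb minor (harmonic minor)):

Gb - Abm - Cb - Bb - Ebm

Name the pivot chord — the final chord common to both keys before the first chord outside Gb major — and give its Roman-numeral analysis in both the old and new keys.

Chords diatonic to Gb major: Gb, Abm, Bbm, Cb, Db, Ebm, Fdim.
Reading the progression, the first chord not in that set is Bb, so the modulation leaves Gb major there.
The chord immediately before Bb is Cb, which is diatonic to both keys: IV in Gb major and VI in Eb minor.

Cb — IV in Gb major, VI in Eb minor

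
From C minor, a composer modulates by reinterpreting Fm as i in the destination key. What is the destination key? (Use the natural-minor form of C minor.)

F minor

The numeral i denotes a minor triad on scale degree 1. With F on degree 1, the tonic of the new key is F.
Degree 1 carries a minor triad in minor keys, so the destination is F minor.
Check: the diatonic triads of F minor (natural minor) are Fm (i), Gdim (ii°), Ab (III), Bbm (iv), Cm (v), Db (VI), Eb (VII) — Fm is indeed i.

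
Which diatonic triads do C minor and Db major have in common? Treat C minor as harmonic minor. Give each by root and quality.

Fm, Ab

Triads in C minor (harmonic minor): C minor (i), D diminished (ii°), Eb augmented (III+), F minor (iv), G major (V), Ab major (VI), B diminished (vii°).
Triads in Db major: Db major (I), Eb minor (ii), F minor (iii), Gb major (IV), Ab major (V), Bb minor (vi), C diminished (vii°).
Shared triads with their functions: F minor (iv in C minor, iii in Db major); Ab major (VI in C minor, V in Db major).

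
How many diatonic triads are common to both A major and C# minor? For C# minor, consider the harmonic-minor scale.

3

Diatonic triads of A major: A major (I), B minor (ii), C# minor (iii), D major (IV), E major (V), F# minor (vi), G# diminished (vii°).
Diatonic triads of C# minor (harmonic minor): C# minor (i), D# diminished (ii°), E augmented (III+), F# minor (iv), G# major (V), A major (VI), B# diminished (vii°).
Matching root and quality in both lists: A major, C# minor, F# minor.
That gives 3 common triads.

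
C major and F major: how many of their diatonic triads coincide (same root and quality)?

4

Diatonic triads of C major: C (I), Dm (ii), Em (iii), F (IV), G (V), Am (vi), Bdim (vii°).
Diatonic triads of F major: F (I), Gm (ii), Am (iii), Bb (IV), C (V), Dm (vi), Edim (vii°).
Matching root and quality in both lists: C, Dm, F, Am.
That gives 4 common triads.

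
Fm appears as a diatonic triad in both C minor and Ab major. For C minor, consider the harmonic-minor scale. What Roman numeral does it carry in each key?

The scale of C minor (harmonic minor) is C D Eb F G Ab B; F is degree 4, and the triad built there (F-Ab-C) is minor, so it is iv.
The scale of Ab major is Ab Bb C Db Eb F G; F is degree 6, and the triad built there (F-Ab-C) is minor, so it is vi.

iv in C minor; vi in Ab major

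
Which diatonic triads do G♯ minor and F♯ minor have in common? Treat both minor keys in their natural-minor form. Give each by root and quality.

C♯m, E

Triads in G♯ minor (natural minor): G♯m (i), A♯dim (ii°), B (III), C♯m (iv), D♯m (v), E (VI), F♯ (VII).
Triads in F♯ minor (natural minor): F♯m (i), G♯dim (ii°), A (III), Bm (iv), C♯m (v), D (VI), E (VII).
Shared triads with their functions: C♯m (iv in G♯ minor, v in F♯ minor); E (VI in G♯ minor, VII in F♯ minor).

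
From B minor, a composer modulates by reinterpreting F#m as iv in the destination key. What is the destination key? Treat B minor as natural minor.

The numeral iv denotes a minor triad on scale degree 4. With F# on degree 4, the tonic of the new key is C#.
Degree 4 carries a minor triad in minor keys, so the destination is C# minor.
Check: the diatonic triads of C# minor (natural minor) are C#m (i), D#dim (ii°), E (III), F#m (iv), G#m (v), A (VI), B (VII) — F#m is indeed iv.

C# minor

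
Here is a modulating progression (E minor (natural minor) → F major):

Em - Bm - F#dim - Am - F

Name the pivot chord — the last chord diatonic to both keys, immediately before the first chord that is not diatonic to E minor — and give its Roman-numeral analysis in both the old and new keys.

Am — iv in E minor, iii in F major

Chords diatonic to E minor: Em, F#dim, G, Am, Bm, C, D.
Reading the progression, the first chord not in that set is F, so the modulation leaves E minor there.
The chord immediately before F is Am, which is diatonic to both keys: iv in E minor and iii in F major.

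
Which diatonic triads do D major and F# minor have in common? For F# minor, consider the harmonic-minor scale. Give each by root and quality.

D, F#m, Bm

Triads in D major: D (I), Em (ii), F#m (iii), G (IV), A (V), Bm (vi), C#dim (vii°).
Triads in F# minor (harmonic minor): F#m (i), G#dim (ii°), Aaug (III+), Bm (iv), C# (V), D (VI), E#dim (vii°).
Shared triads with their functions: D (I in D major, VI in F# minor); F#m (iii in D major, i in F# minor); Bm (vi in D major, iv in F# minor).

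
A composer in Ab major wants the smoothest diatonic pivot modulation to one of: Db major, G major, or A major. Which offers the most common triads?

Db major

Triads of Ab major: Ab major (I), Bb minor (ii), C minor (iii), Db major (IV), Eb major (V), F minor (vi), G diminished (vii°).
Db major shares 4: Ab, Bbm, Db, Fm.
G major shares 0: none.
A major shares 0: none.
The most common triads (4) are shared with Db major.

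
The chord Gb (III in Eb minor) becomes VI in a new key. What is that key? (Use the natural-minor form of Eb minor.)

Bb minor

The numeral VI denotes a major triad on scale degree 6. With Gb on degree 6, the tonic of the new key is Bb.
Degree 6 carries a major triad in minor keys, so the destination is Bb minor.
Check: the diatonic triads of Bb minor (natural minor) are Bbm (i), Cdim (ii°), Db (III), Ebm (iv), Fm (v), Gb (VI), Ab (VII) — Gb is indeed VI.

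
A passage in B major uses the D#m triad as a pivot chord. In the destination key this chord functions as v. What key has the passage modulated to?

The numeral v denotes a minor triad on scale degree 5. With D# on degree 5, the tonic of the new key is G#.
Degree 5 carries a minor triad in natural-minor keys, so the destination is G# minor.
Check: the diatonic triads of G# minor (natural minor) are G#m (i), A#dim (ii°), B (III), C#m (iv), D#m (v), E (VI), F# (VII) — D#m is indeed v.

G# minor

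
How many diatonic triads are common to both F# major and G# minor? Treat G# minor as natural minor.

4

Diatonic triads of F# major: F# (I), G#m (ii), A#m (iii), B (IV), C# (V), D#m (vi), E#dim (vii°).
Diatonic triads of G# minor (natural minor): G#m (i), A#dim (ii°), B (III), C#m (iv), D#m (v), E (VI), F# (VII).
Matching root and quality in both lists: F#, G#m, B, D#m.
That gives 4 common triads.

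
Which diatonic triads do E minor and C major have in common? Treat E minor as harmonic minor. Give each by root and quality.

Em, Am, C

Triads in E minor (harmonic minor): Em (i), F♯dim (ii°), Gaug (III+), Am (iv), B (V), C (VI), D♯dim (vii°).
Triads in C major: C (I), Dm (ii), Em (iii), F (IV), G (V), Am (vi), Bdim (vii°).
Shared triads with their functions: Em (i in E minor, iii in C major); Am (iv in E minor, vi in C major); C (VI in E minor, I in C major).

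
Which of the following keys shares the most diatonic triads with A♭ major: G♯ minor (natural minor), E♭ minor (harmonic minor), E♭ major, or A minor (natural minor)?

E♭ major

Triads of A♭ major: A♭ (I), B♭m (ii), Cm (iii), D♭ (IV), E♭ (V), Fm (vi), Gdim (vii°).
G♯ minor (natural minor) shares 0: none.
E♭ minor (harmonic minor) shares 0: none.
E♭ major shares 4: A♭, Cm, E♭, Fm.
A minor (natural minor) shares 0: none.
The most common triads (4) are shared with E♭ major.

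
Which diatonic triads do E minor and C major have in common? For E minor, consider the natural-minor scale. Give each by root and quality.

Em, G, Am, C

Triads in E minor (natural minor): Em (i), F#dim (ii°), G (III), Am (iv), Bm (v), C (VI), D (VII).
Triads in C major: C (I), Dm (ii), Em (iii), F (IV), G (V), Am (vi), Bdim (vii°).
Shared triads with their functions: Em (i in E minor, iii in C major); G (III in E minor, V in C major); Am (iv in E minor, vi in C major); C (VI in E minor, I in C major).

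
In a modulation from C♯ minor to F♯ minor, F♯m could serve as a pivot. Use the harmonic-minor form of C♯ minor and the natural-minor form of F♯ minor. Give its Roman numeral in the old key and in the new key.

iv in C♯ minor; i in F♯ minor

The scale of C♯ minor (harmonic minor) is C♯ D♯ E F♯ G♯ A B♯; F♯ is degree 4, and the triad built there (F♯-A-C♯) is minor, so it is iv.
The scale of F♯ minor (natural minor) is F♯ G♯ A B C♯ D E; F♯ is degree 1, and the triad built there (F♯-A-C♯) is minor, so it is i.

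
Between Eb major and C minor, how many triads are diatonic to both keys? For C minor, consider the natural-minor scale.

Diatonic triads of Eb major: Eb major (I), F minor (ii), G minor (iii), Ab major (IV), Bb major (V), C minor (vi), D diminished (vii°).
Diatonic triads of C minor (natural minor): C minor (i), D diminished (ii°), Eb major (III), F minor (iv), G minor (v), Ab major (VI), Bb major (VII).
Matching root and quality in both lists: Eb major, F minor, G minor, Ab major, Bb major, C minor, D diminished.
That gives 7 common triads.

7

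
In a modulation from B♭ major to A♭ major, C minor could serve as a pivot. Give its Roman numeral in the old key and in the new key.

The scale of B♭ major is B♭ C D E♭ F G A; C is degree 2, and the triad built there (C-E♭-G) is minor, so it is ii.
The scale of A♭ major is A♭ B♭ C D♭ E♭ F G; C is degree 3, and the triad built there (C-E♭-G) is minor, so it is iii.

ii in B♭ major; iii in A♭ major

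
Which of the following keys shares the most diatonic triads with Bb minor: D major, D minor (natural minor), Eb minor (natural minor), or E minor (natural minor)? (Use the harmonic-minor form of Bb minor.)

Triads of Bb minor (harmonic minor): Bb minor (i), C diminished (ii°), Db augmented (III+), Eb minor (iv), F major (V), Gb major (VI), A diminished (vii°).
D major shares 0: none.
D minor (natural minor) shares 1: F.
Eb minor (natural minor) shares 3: Bbm, Ebm, Gb.
E minor (natural minor) shares 0: none.
The most common triads (3) are shared with Eb minor.

Eb minor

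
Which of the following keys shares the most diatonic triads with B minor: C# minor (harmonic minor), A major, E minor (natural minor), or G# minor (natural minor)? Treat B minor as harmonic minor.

Triads of B minor (harmonic minor): B minor (i), C# diminished (ii°), D augmented (III+), E minor (iv), F# major (V), G major (VI), A# diminished (vii°).
C# minor (harmonic minor) shares 0: none.
A major shares 1: Bm.
E minor (natural minor) shares 3: Bm, Em, G.
G# minor (natural minor) shares 2: F#, A#dim.
The most common triads (3) are shared with E minor.

E minor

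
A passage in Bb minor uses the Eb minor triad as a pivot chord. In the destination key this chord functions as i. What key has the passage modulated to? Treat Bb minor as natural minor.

The numeral i denotes a minor triad on scale degree 1. With Eb on degree 1, the tonic of the new key is Eb.
Degree 1 carries a minor triad in minor keys, so the destination is Eb minor.
Check: the diatonic triads of Eb minor (natural minor) are Ebm (i), Fdim (ii°), Gb (III), Abm (iv), Bbm (v), Cb (VI), Db (VII) — Eb minor is indeed i.

Eb minor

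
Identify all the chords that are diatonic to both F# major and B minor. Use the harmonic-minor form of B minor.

Triads in F# major: F# (I), G#m (ii), A#m (iii), B (IV), C# (V), D#m (vi), E#dim (vii°).
Triads in B minor (harmonic minor): Bm (i), C#dim (ii°), Daug (III+), Em (iv), F# (V), G (VI), A#dim (vii°).
Shared triads with their functions: F# (I in F# major, V in B minor).

F#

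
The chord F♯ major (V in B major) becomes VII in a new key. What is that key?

The numeral VII denotes a major triad on scale degree 7. With F♯ on degree 7, the tonic of the new key is G♯.
Degree 7 carries a major triad in natural-minor keys, so the destination is G♯ minor.
Check: the diatonic triads of G♯ minor (natural minor) are G♯m (i), A♯dim (ii°), B (III), C♯m (iv), D♯m (v), E (VI), F♯ (VII) — F♯ major is indeed VII.

G♯ minor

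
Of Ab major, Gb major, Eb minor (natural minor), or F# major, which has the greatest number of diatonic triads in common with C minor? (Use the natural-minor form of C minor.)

Triads of C minor (natural minor): C minor (i), D diminished (ii°), Eb major (III), F minor (iv), G minor (v), Ab major (VI), Bb major (VII).
Ab major shares 4: Cm, Eb, Fm, Ab.
Gb major shares 0: none.
Eb minor (natural minor) shares 0: none.
F# major shares 0: none.
The most common triads (4) are shared with Ab major.

Ab major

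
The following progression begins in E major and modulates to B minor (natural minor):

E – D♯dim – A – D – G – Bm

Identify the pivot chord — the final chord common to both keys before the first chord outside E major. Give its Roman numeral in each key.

Chords diatonic to E major: E, F♯m, G♯m, A, B, C♯m, D♯dim.
Reading the progression, the first chord not in that set is D, so the modulation leaves E major there.
The chord immediately before D is A, which is diatonic to both keys: IV in E major and VII in B minor.

A — IV in E major, VII in B minor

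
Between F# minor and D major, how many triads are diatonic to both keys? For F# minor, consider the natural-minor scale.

Diatonic triads of F# minor (natural minor): F#m (i), G#dim (ii°), A (III), Bm (iv), C#m (v), D (VI), E (VII).
Diatonic triads of D major: D (I), Em (ii), F#m (iii), G (IV), A (V), Bm (vi), C#dim (vii°).
Matching root and quality in both lists: F#m, A, Bm, D.
That gives 4 common triads.

4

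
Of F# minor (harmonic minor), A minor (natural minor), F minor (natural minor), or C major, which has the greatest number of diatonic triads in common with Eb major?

F minor

Triads of Eb major: Eb (I), Fm (ii), Gm (iii), Ab (IV), Bb (V), Cm (vi), Ddim (vii°).
F# minor (harmonic minor) shares 0: none.
A minor (natural minor) shares 0: none.
F minor (natural minor) shares 4: Eb, Fm, Ab, Cm.
C major shares 0: none.
The most common triads (4) are shared with F minor.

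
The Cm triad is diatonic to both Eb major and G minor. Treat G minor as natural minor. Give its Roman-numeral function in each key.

The scale of Eb major is Eb F G Ab Bb C D; C is degree 6, and the triad built there (C-Eb-G) is minor, so it is vi.
The scale of G minor (natural minor) is G A Bb C D Eb F; C is degree 4, and the triad built there (C-Eb-G) is minor, so it is iv.

vi in Eb major; iv in G minor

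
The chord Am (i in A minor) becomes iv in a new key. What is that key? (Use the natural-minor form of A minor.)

E minor

The numeral iv denotes a minor triad on scale degree 4. With A on degree 4, the tonic of the new key is E.
Degree 4 carries a minor triad in minor keys, so the destination is E minor.
Check: the diatonic triads of E minor (natural minor) are Em (i), F#dim (ii°), G (III), Am (iv), Bm (v), C (VI), D (VII) — Am is indeed iv.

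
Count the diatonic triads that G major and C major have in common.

4

Diatonic triads of G major: G major (I), A minor (ii), B minor (iii), C major (IV), D major (V), E minor (vi), F# diminished (vii°).
Diatonic triads of C major: C major (I), D minor (ii), E minor (iii), F major (IV), G major (V), A minor (vi), B diminished (vii°).
Matching root and quality in both lists: G major, A minor, C major, E minor.
That gives 4 common triads.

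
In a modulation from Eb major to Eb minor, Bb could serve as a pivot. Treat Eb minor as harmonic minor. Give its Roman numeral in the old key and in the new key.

V in Eb major; V in Eb minor

The scale of Eb major is Eb F G Ab Bb C D; Bb is degree 5, and the triad built there (Bb-D-F) is major, so it is V.
The scale of Eb minor (harmonic minor) is Eb F Gb Ab Bb Cb D; Bb is degree 5, and the triad built there (Bb-D-F) is major, so it is V.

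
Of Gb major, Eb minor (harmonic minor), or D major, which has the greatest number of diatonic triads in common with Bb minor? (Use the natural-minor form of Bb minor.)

Gb major

Triads of Bb minor (natural minor): Bbm (i), Cdim (ii°), Db (III), Ebm (iv), Fm (v), Gb (VI), Ab (VII).
Gb major shares 4: Bbm, Db, Ebm, Gb.
Eb minor (harmonic minor) shares 1: Ebm.
D major shares 0: none.
The most common triads (4) are shared with Gb major.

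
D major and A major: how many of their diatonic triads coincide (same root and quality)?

Diatonic triads of D major: D (I), Em (ii), F#m (iii), G (IV), A (V), Bm (vi), C#dim (vii°).
Diatonic triads of A major: A (I), Bm (ii), C#m (iii), D (IV), E (V), F#m (vi), G#dim (vii°).
Matching root and quality in both lists: D, F#m, A, Bm.
That gives 4 common triads.

4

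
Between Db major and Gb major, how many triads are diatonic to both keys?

4

Diatonic triads of Db major: Db (I), Ebm (ii), Fm (iii), Gb (IV), Ab (V), Bbm (vi), Cdim (vii°).
Diatonic triads of Gb major: Gb (I), Abm (ii), Bbm (iii), Cb (IV), Db (V), Ebm (vi), Fdim (vii°).
Matching root and quality in both lists: Db, Ebm, Gb, Bbm.
That gives 4 common triads.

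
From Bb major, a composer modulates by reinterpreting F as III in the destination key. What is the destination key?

D minor

The numeral III denotes a major triad on scale degree 3. With F on degree 3, the tonic of the new key is D.
Degree 3 carries a major triad in natural-minor keys, so the destination is D minor.
Check: the diatonic triads of D minor (natural minor) are Dm (i), Edim (ii°), F (III), Gm (iv), Am (v), Bb (VI), C (VII) — F is indeed III.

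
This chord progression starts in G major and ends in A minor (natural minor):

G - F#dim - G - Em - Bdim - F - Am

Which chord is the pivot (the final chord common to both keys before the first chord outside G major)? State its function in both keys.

Chords diatonic to G major: G, Am, Bm, C, D, Em, F#dim.
Reading the progression, the first chord not in that set is Bdim, so the modulation leaves G major there.
The chord immediately before Bdim is Em, which is diatonic to both keys: vi in G major and v in A minor.

Em — vi in G major, v in A minor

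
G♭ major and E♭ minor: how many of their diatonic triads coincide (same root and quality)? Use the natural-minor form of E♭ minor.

Diatonic triads of G♭ major: G♭ major (I), A♭ minor (ii), B♭ minor (iii), C♭ major (IV), D♭ major (V), E♭ minor (vi), F diminished (vii°).
Diatonic triads of E♭ minor (natural minor): E♭ minor (i), F diminished (ii°), G♭ major (III), A♭ minor (iv), B♭ minor (v), C♭ major (VI), D♭ major (VII).
Matching root and quality in both lists: G♭ major, A♭ minor, B♭ minor, C♭ major, D♭ major, E♭ minor, F diminished.
That gives 7 common triads.

7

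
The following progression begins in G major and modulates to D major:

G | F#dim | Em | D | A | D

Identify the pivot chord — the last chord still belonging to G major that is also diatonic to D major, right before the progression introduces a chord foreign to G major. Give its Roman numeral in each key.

Chords diatonic to G major: G, Am, Bm, C, D, Em, F#dim.
Reading the progression, the first chord not in that set is A, so the modulation leaves G major there.
The chord immediately before A is D, which is diatonic to both keys: V in G major and I in D major.

D — V in G major, I in D major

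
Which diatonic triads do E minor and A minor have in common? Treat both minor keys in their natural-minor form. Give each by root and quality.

Triads in E minor (natural minor): Em (i), F♯dim (ii°), G (III), Am (iv), Bm (v), C (VI), D (VII).
Triads in A minor (natural minor): Am (i), Bdim (ii°), C (III), Dm (iv), Em (v), F (VI), G (VII).
Shared triads with their functions: Em (i in E minor, v in A minor); G (III in E minor, VII in A minor); Am (iv in E minor, i in A minor); C (VI in E minor, III in A minor).

Em, G, Am, C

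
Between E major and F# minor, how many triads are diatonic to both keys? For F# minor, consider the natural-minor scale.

Diatonic triads of E major: E (I), F#m (ii), G#m (iii), A (IV), B (V), C#m (vi), D#dim (vii°).
Diatonic triads of F# minor (natural minor): F#m (i), G#dim (ii°), A (III), Bm (iv), C#m (v), D (VI), E (VII).
Matching root and quality in both lists: E, F#m, A, C#m.
That gives 4 common triads.

4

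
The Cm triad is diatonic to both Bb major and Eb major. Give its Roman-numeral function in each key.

ii in Bb major; vi in Eb major

The scale of Bb major is Bb C D Eb F G A; C is degree 2, and the triad built there (C-Eb-G) is minor, so it is ii.
The scale of Eb major is Eb F G Ab Bb C D; C is degree 6, and the triad built there (C-Eb-G) is minor, so it is vi.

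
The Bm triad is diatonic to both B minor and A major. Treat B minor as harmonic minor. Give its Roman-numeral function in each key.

The scale of B minor (harmonic minor) is B C# D E F# G A#; B is degree 1, and the triad built there (B-D-F#) is minor, so it is i.
The scale of A major is A B C# D E F# G#; B is degree 2, and the triad built there (B-D-F#) is minor, so it is ii.

i in B minor; ii in A major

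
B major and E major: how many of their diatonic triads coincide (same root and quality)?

Diatonic triads of B major: B major (I), C# minor (ii), D# minor (iii), E major (IV), F# major (V), G# minor (vi), A# diminished (vii°).
Diatonic triads of E major: E major (I), F# minor (ii), G# minor (iii), A major (IV), B major (V), C# minor (vi), D# diminished (vii°).
Matching root and quality in both lists: B major, C# minor, E major, G# minor.
That gives 4 common triads.

4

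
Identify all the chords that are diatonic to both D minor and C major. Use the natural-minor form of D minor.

Dm, F, Am, C

Triads in D minor (natural minor): Dm (i), Edim (ii°), F (III), Gm (iv), Am (v), Bb (VI), C (VII).
Triads in C major: C (I), Dm (ii), Em (iii), F (IV), G (V), Am (vi), Bdim (vii°).
Shared triads with their functions: Dm (i in D minor, ii in C major); F (III in D minor, IV in C major); Am (v in D minor, vi in C major); C (VII in D minor, I in C major).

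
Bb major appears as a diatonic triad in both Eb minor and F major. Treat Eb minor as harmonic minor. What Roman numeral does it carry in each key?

The scale of Eb minor (harmonic minor) is Eb F Gb Ab Bb Cb D; Bb is degree 5, and the triad built there (Bb-D-F) is major, so it is V.
The scale of F major is F G A Bb C D E; Bb is degree 4, and the triad built there (Bb-D-F) is major, so it is IV.

V in Eb minor; IV in F major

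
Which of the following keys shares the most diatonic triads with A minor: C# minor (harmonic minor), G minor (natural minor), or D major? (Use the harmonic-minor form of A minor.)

Triads of A minor (harmonic minor): A minor (i), B diminished (ii°), C augmented (III+), D minor (iv), E major (V), F major (VI), G# diminished (vii°).
C# minor (harmonic minor) shares 0: none.
G minor (natural minor) shares 2: Dm, F.
D major shares 0: none.
The most common triads (2) are shared with G minor.

G minor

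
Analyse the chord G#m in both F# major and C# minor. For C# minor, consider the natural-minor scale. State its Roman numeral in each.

The scale of F# major is F# G# A# B C# D# E#; G# is degree 2, and the triad built there (G#-B-D#) is minor, so it is ii.
The scale of C# minor (natural minor) is C# D# E F# G# A B; G# is degree 5, and the triad built there (G#-B-D#) is minor, so it is v.

ii in F# major; v in C# minor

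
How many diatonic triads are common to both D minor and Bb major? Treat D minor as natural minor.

Diatonic triads of D minor (natural minor): Dm (i), Edim (ii°), F (III), Gm (iv), Am (v), Bb (VI), C (VII).
Diatonic triads of Bb major: Bb (I), Cm (ii), Dm (iii), Eb (IV), F (V), Gm (vi), Adim (vii°).
Matching root and quality in both lists: Dm, F, Gm, Bb.
That gives 4 common triads.

4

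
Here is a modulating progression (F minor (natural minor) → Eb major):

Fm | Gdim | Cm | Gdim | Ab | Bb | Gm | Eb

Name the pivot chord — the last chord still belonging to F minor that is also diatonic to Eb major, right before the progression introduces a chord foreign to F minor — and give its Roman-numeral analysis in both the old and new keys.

Ab — III in F minor, IV in Eb major

Chords diatonic to F minor: Fm, Gdim, Ab, Bbm, Cm, Db, Eb.
Reading the progression, the first chord not in that set is Bb, so the modulation leaves F minor there.
The chord immediately before Bb is Ab, which is diatonic to both keys: III in F minor and IV in Eb major.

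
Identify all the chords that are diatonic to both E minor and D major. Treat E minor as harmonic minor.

Em

Triads in E minor (harmonic minor): E minor (i), F# diminished (ii°), G augmented (III+), A minor (iv), B major (V), C major (VI), D# diminished (vii°).
Triads in D major: D major (I), E minor (ii), F# minor (iii), G major (IV), A major (V), B minor (vi), C# diminished (vii°).
Shared triads with their functions: E minor (i in E minor, ii in D major).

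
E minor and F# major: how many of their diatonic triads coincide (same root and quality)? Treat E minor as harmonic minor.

Diatonic triads of E minor (harmonic minor): Em (i), F#dim (ii°), Gaug (III+), Am (iv), B (V), C (VI), D#dim (vii°).
Diatonic triads of F# major: F# (I), G#m (ii), A#m (iii), B (IV), C# (V), D#m (vi), E#dim (vii°).
Matching root and quality in both lists: B.
That gives 1 common triad.

1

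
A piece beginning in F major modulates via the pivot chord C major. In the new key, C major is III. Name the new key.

The numeral III denotes a major triad on scale degree 3. With C on degree 3, the tonic of the new key is A.
Degree 3 carries a major triad in natural-minor keys, so the destination is A minor.
Check: the diatonic triads of A minor (natural minor) are Am (i), Bdim (ii°), C (III), Dm (iv), Em (v), F (VI), G (VII) — C major is indeed III.

A minor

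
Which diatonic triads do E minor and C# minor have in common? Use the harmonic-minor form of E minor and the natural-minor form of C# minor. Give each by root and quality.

Triads in E minor (harmonic minor): Em (i), F#dim (ii°), Gaug (III+), Am (iv), B (V), C (VI), D#dim (vii°).
Triads in C# minor (natural minor): C#m (i), D#dim (ii°), E (III), F#m (iv), G#m (v), A (VI), B (VII).
Shared triads with their functions: B (V in E minor, VII in C# minor); D#dim (vii° in E minor, ii° in C# minor).

B, D#dim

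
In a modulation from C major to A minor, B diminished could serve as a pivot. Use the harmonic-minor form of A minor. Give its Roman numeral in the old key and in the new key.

The scale of C major is C D E F G A B; B is degree 7, and the triad built there (B-D-F) is diminished, so it is vii°.
The scale of A minor (harmonic minor) is A B C D E F G#; B is degree 2, and the triad built there (B-D-F) is diminished, so it is ii°.

vii° in C major; ii° in A minor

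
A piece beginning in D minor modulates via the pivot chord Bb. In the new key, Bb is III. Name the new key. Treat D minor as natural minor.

The numeral III denotes a major triad on scale degree 3. With Bb on degree 3, the tonic of the new key is G.
Degree 3 carries a major triad in natural-minor keys, so the destination is G minor.
Check: the diatonic triads of G minor (natural minor) are Gm (i), Adim (ii°), Bb (III), Cm (iv), Dm (v), Eb (VI), F (VII) — Bb is indeed III.

G minor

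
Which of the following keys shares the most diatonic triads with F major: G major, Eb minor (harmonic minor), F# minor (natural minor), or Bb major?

Bb major

Triads of F major: F major (I), G minor (ii), A minor (iii), Bb major (IV), C major (V), D minor (vi), E diminished (vii°).
G major shares 2: Am, C.
Eb minor (harmonic minor) shares 1: Bb.
F# minor (natural minor) shares 0: none.
Bb major shares 4: F, Gm, Bb, Dm.
The most common triads (4) are shared with Bb major.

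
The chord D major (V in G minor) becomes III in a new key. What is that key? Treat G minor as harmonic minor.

B minor

The numeral III denotes a major triad on scale degree 3. With D on degree 3, the tonic of the new key is B.
Degree 3 carries a major triad in natural-minor keys, so the destination is B minor.
Check: the diatonic triads of B minor (natural minor) are Bm (i), C♯dim (ii°), D (III), Em (iv), F♯m (v), G (VI), A (VII) — D major is indeed III.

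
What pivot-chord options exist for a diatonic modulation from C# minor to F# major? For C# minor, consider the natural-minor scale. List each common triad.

G#m, B

Triads in C# minor (natural minor): C#m (i), D#dim (ii°), E (III), F#m (iv), G#m (v), A (VI), B (VII).
Triads in F# major: F# (I), G#m (ii), A#m (iii), B (IV), C# (V), D#m (vi), E#dim (vii°).
Shared triads with their functions: G#m (v in C# minor, ii in F# major); B (VII in C# minor, IV in F# major).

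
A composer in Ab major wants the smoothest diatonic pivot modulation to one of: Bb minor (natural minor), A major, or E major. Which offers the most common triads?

Triads of Ab major: Ab (I), Bbm (ii), Cm (iii), Db (IV), Eb (V), Fm (vi), Gdim (vii°).
Bb minor (natural minor) shares 4: Ab, Bbm, Db, Fm.
A major shares 0: none.
E major shares 0: none.
The most common triads (4) are shared with Bb minor.

Bb minor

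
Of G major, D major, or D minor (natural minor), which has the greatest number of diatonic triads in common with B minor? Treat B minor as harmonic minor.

Triads of B minor (harmonic minor): B minor (i), C♯ diminished (ii°), D augmented (III+), E minor (iv), F♯ major (V), G major (VI), A♯ diminished (vii°).
G major shares 3: Bm, Em, G.
D major shares 4: Bm, C♯dim, Em, G.
D minor (natural minor) shares 0: none.
The most common triads (4) are shared with D major.

D major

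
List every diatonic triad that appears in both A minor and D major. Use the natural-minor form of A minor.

Em, G

Triads in A minor (natural minor): Am (i), Bdim (ii°), C (III), Dm (iv), Em (v), F (VI), G (VII).
Triads in D major: D (I), Em (ii), F♯m (iii), G (IV), A (V), Bm (vi), C♯dim (vii°).
Shared triads with their functions: Em (v in A minor, ii in D major); G (VII in A minor, IV in D major).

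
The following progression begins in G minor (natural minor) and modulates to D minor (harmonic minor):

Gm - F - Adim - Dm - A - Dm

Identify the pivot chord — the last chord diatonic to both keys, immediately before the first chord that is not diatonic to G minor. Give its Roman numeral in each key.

Dm — v in G minor, i in D minor

Chords diatonic to G minor: Gm, Adim, Bb, Cm, Dm, Eb, F.
Reading the progression, the first chord not in that set is A, so the modulation leaves G minor there.
The chord immediately before A is Dm, which is diatonic to both keys: v in G minor and i in D minor.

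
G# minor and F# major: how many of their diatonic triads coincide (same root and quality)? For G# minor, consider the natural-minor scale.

4

Diatonic triads of G# minor (natural minor): G#m (i), A#dim (ii°), B (III), C#m (iv), D#m (v), E (VI), F# (VII).
Diatonic triads of F# major: F# (I), G#m (ii), A#m (iii), B (IV), C# (V), D#m (vi), E#dim (vii°).
Matching root and quality in both lists: G#m, B, D#m, F#.
That gives 4 common triads.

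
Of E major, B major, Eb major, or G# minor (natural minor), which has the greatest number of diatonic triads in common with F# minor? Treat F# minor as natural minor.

Triads of F# minor (natural minor): F#m (i), G#dim (ii°), A (III), Bm (iv), C#m (v), D (VI), E (VII).
E major shares 4: F#m, A, C#m, E.
B major shares 2: C#m, E.
Eb major shares 0: none.
G# minor (natural minor) shares 2: C#m, E.
The most common triads (4) are shared with E major.

E major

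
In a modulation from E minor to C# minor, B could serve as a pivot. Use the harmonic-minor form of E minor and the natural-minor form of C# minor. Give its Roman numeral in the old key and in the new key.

The scale of E minor (harmonic minor) is E F# G A B C D#; B is degree 5, and the triad built there (B-D#-F#) is major, so it is V.
The scale of C# minor (natural minor) is C# D# E F# G# A B; B is degree 7, and the triad built there (B-D#-F#) is major, so it is VII.

V in E minor; VII in C# minor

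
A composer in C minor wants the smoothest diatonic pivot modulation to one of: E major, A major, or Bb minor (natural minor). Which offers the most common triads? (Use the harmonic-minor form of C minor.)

Triads of C minor (harmonic minor): C minor (i), D diminished (ii°), Eb augmented (III+), F minor (iv), G major (V), Ab major (VI), B diminished (vii°).
E major shares 0: none.
A major shares 0: none.
Bb minor (natural minor) shares 2: Fm, Ab.
The most common triads (2) are shared with Bb minor.

Bb minor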